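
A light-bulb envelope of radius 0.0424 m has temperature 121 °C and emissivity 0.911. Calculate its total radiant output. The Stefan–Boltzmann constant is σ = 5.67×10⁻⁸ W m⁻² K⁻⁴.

P ≈ 28.1 W

A = 4πr² = 4π × (0.0424)² = 0.0226 m².
121 °C = 394 K.
Stefan–Boltzmann: P = εσAT⁴ = 0.911 × 5.67×10⁻⁸ × 0.0226 × (394)⁴ = 0.911 × 5.67×10⁻⁸ × 0.0226 × 2.41×10^10.
P = 28.1 W.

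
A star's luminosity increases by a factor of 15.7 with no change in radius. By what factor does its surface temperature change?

P ∝ T⁴ ⇒ T ∝ P^(1/4), so T scales by (15.7)^(1/4) = 1.99.

factor ≈ 1.99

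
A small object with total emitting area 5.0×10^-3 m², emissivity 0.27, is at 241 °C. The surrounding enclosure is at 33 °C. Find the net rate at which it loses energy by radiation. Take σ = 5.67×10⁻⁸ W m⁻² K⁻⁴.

Convert: 241 °C = 514 K; 33 °C = 306 K.
Q = εσA(T⁴ − T_s⁴). T⁴ − T_s⁴ = (514)⁴ − (306)⁴ = 6.98×10^10 − 8.77×10^9 = 6.10×10^10 K⁴.
Q = 0.27 × 5.67×10⁻⁸ × 5.00×10^-3 × 6.10×10^10 = 4.67 W.

Q ≈ 4.67 W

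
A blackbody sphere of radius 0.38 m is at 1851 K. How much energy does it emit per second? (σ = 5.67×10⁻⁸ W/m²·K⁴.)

A = 4πr² = 4π × (0.38)² = 1.81 m².
P = σAT⁴ = 5.67×10⁻⁸ × 1.81 × (1851)⁴ = 5.67×10⁻⁸ × 1.81 × 1.17×10^13.
P = 1.21×10^6 W.

P ≈ 1.21×10^6 W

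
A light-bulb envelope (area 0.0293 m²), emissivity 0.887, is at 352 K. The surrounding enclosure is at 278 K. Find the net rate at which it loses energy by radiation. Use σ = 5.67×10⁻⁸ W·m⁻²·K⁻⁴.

Q = εσA(T⁴ − T_s⁴). T⁴ − T_s⁴ = (352)⁴ − (278)⁴ = 1.54×10^10 − 5.97×10^9 = 9.38×10^9 K⁴.
Q = 0.887 × 5.67×10⁻⁸ × 0.0293 × 9.38×10^9 = 13.8 W.

Q ≈ 13.8 W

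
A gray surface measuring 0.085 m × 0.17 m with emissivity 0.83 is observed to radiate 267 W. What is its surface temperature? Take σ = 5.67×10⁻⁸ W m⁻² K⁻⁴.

A = 0.085 × 0.17 = 0.0145 m².
From P = εσAT⁴, T = (P / εσA)^(1/4) = (267 / (0.83 × 5.67×10⁻⁸ × 0.0145))^(1/4).
T = (3.93×10^11)^(1/4) = 792 K.

T ≈ 792 K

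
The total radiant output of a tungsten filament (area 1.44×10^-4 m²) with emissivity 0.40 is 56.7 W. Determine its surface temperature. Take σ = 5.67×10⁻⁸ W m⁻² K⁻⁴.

T ≈ 2040 K

From P = εσAT⁴, T = (P / εσA)^(1/4) = (56.7 / (0.40 × 5.67×10⁻⁸ × 1.44×10^-4))^(1/4).
T = (1.74×10^13)^(1/4) = 2040 K.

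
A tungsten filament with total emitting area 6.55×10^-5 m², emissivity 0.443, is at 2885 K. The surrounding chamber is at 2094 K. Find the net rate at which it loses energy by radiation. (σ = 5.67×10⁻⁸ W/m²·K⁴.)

Q = εσA(T⁴ − T_s⁴). T⁴ − T_s⁴ = (2885)⁴ − (2094)⁴ = 6.93×10^13 − 1.92×10^13 = 5.00×10^13 K⁴.
Q = 0.443 × 5.67×10⁻⁸ × 6.55×10^-5 × 5.00×10^13 = 82.3 W.

Q ≈ 82.3 W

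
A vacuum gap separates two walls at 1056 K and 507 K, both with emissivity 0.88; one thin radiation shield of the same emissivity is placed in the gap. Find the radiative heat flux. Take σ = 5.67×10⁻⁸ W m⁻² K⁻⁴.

Each of the 2 gaps contributes resistance (2/ε − 1) = 2/0.88 − 1 = 1.273; total = 2.545.
q = σ(T₁⁴ − T₂⁴) / 2.545 = 5.67×10⁻⁸ × 1.18×10^12 / 2.545 = 26200 W/m².

q ≈ 26200 W/m²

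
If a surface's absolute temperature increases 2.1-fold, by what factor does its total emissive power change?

P ∝ T⁴, so the power scales as (2.1)⁴ = 19.4.

factor ≈ 19.4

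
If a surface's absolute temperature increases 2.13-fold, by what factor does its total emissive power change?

P ∝ T⁴, so the power scales as (2.13)⁴ = 20.6.

factor ≈ 20.6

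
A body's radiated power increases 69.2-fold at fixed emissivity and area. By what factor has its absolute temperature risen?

P ∝ T⁴ ⇒ T ∝ P^(1/4), so T scales by (69.2)^(1/4) = 2.88.

factor ≈ 2.88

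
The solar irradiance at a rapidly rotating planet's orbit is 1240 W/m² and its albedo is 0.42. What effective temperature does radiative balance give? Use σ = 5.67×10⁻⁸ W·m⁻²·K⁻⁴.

Power absorbed = (1−a)S·πR²; power emitted = 4πR²σT⁴. Equating and cancelling πR²:
T = ((1−a)S / 4σ)^(1/4) = (719 / (4 × 5.67×10⁻⁸))^(1/4) = (3.17×10^9)^(1/4).
T = 237 K.

T ≈ 237 K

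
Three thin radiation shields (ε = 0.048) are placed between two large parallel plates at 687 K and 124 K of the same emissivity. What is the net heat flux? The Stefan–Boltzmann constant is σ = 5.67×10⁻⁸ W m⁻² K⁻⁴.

Each of the 4 gaps contributes resistance (2/ε − 1) = 2/0.048 − 1 = 40.67; total = 162.7.
q = σ(T₁⁴ − T₂⁴) / 162.7 = 5.67×10⁻⁸ × 2.23×10^11 / 162.7 = 77.6 W/m².

q ≈ 77.6 W/m²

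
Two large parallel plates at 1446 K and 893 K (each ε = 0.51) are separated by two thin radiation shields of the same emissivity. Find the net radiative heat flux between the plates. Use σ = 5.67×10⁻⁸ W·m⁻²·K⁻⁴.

q ≈ 24200 W/m²

Each of the 3 gaps contributes resistance (2/ε − 1) = 2/0.51 − 1 = 2.922; total = 8.765.
q = σ(T₁⁴ − T₂⁴) / 8.765 = 5.67×10⁻⁸ × 3.74×10^12 / 8.765 = 24200 W/m².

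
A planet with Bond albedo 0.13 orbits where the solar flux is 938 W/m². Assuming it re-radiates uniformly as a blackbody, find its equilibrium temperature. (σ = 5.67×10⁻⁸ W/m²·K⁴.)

Power absorbed = (1−a)S·πR²; power emitted = 4πR²σT⁴. Equating and cancelling πR²:
T = ((1−a)S / 4σ)^(1/4) = (816 / (4 × 5.67×10⁻⁸))^(1/4) = (3.60×10^9)^(1/4).
T = 245 K.

T ≈ 245 K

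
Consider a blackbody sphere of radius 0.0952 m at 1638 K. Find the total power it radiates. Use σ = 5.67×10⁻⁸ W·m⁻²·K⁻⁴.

A = 4πr² = 4π × (0.0952)² = 0.114 m².
P = σAT⁴ = 5.67×10⁻⁸ × 0.114 × (1638)⁴ = 5.67×10⁻⁸ × 0.114 × 7.20×10^12.
P = 46500 W.

P ≈ 46500 W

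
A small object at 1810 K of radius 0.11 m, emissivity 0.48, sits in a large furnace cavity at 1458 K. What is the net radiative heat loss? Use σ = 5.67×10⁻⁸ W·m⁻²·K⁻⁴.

A = 4πr² = 4π × (0.11)² = 0.152 m².
Q = εσA(T⁴ − T_s⁴). T⁴ − T_s⁴ = (1810)⁴ − (1458)⁴ = 1.07×10^13 − 4.52×10^12 = 6.21×10^12 K⁴.
Q = 0.48 × 5.67×10⁻⁸ × 0.152 × 6.21×10^12 = 25700 W.

Q ≈ 25700 W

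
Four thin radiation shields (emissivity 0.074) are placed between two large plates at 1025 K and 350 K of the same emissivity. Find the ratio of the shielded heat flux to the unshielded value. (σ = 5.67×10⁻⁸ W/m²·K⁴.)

ratio ≈ 0.200

With N identical shields there are N+1 = 5 gaps in series, each with the same radiative resistance, so the flux falls to 1/(N+1) of its unshielded value.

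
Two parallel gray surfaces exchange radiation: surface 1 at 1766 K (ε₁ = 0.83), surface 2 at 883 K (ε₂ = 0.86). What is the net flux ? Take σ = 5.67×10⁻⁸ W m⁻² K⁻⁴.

For two large parallel gray plates, q = σ(T₁⁴ − T₂⁴) / (1/ε₁ + 1/ε₂ − 1).
1/ε₁ + 1/ε₂ − 1 = 1/0.83 + 1/0.86 − 1 = 1.368.
T₁⁴ − T₂⁴ = 9.73×10^12 − 6.08×10^11 = 9.12×10^12 K⁴.
q = 5.67×10⁻⁸ × 9.12×10^12 / 1.368 = 3.78×10^5 W/m².

q ≈ 3.78×10^5 W/m²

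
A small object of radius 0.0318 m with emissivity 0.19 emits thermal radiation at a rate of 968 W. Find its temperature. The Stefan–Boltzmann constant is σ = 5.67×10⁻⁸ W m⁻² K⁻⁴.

T ≈ 1630 K

A = 4πr² = 4π × (0.0318)² = 0.0127 m².
From P = εσAT⁴, T = (P / εσA)^(1/4) = (968 / (0.19 × 5.67×10⁻⁸ × 0.0127))^(1/4).
T = (7.07×10^12)^(1/4) = 1630 K.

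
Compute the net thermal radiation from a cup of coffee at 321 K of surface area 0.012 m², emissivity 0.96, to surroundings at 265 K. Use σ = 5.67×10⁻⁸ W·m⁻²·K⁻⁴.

Q = εσA(T⁴ − T_s⁴). T⁴ − T_s⁴ = (321)⁴ − (265)⁴ = 1.06×10^10 − 4.93×10^9 = 5.69×10^9 K⁴.
Q = 0.96 × 5.67×10⁻⁸ × 0.0120 × 5.69×10^9 = 3.71 W.

Q ≈ 3.71 W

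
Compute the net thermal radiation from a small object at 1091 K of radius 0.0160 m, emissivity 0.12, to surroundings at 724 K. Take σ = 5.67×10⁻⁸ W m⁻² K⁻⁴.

Q ≈ 25.0 W

A = 4πr² = 4π × (0.0160)² = 3.22×10^-3 m².
Q = εσA(T⁴ − T_s⁴). T⁴ − T_s⁴ = (1091)⁴ − (724)⁴ = 1.42×10^12 − 2.75×10^11 = 1.14×10^12 K⁴.
Q = 0.12 × 5.67×10⁻⁸ × 3.22×10^-3 × 1.14×10^12 = 25.0 W.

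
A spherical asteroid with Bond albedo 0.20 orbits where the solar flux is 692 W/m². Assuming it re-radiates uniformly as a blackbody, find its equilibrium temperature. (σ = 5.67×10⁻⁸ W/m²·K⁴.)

Power absorbed = (1−a)S·πR²; power emitted = 4πR²σT⁴. Equating and cancelling πR²:
T = ((1−a)S / 4σ)^(1/4) = (554 / (4 × 5.67×10⁻⁸))^(1/4) = (2.44×10^9)^(1/4).
T = 222 K.

T ≈ 222 K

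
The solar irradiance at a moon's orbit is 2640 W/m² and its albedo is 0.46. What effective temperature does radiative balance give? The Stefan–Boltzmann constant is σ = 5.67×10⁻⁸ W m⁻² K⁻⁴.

T ≈ 282 K

Power absorbed = (1−a)S·πR²; power emitted = 4πR²σT⁴. Equating and cancelling πR²:
T = ((1−a)S / 4σ)^(1/4) = (1430 / (4 × 5.67×10⁻⁸))^(1/4) = (6.29×10^9)^(1/4).
T = 282 K.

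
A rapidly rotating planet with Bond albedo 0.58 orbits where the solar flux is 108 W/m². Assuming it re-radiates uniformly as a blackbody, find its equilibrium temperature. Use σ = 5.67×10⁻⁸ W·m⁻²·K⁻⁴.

Power absorbed = (1−a)S·πR²; power emitted = 4πR²σT⁴. Equating and cancelling πR²:
T = ((1−a)S / 4σ)^(1/4) = (45.4 / (4 × 5.67×10⁻⁸))^(1/4) = (2.00×10^8)^(1/4).
T = 119 K.

T ≈ 119 K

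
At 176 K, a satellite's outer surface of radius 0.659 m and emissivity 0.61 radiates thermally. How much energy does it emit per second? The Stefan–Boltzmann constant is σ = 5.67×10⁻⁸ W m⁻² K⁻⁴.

P ≈ 181 W

A = 4πr² = 4π × (0.659)² = 5.46 m².
Stefan–Boltzmann: P = εσAT⁴ = 0.61 × 5.67×10⁻⁸ × 5.46 × (176)⁴ = 0.61 × 5.67×10⁻⁸ × 5.46 × 9.60×10^8.
P = 181 W.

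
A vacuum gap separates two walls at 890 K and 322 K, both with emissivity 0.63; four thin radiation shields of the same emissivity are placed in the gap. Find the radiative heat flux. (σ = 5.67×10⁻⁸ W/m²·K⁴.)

q ≈ 3220 W/m²

Each of the 5 gaps contributes resistance (2/ε − 1) = 2/0.63 − 1 = 2.175; total = 10.87.
q = σ(T₁⁴ − T₂⁴) / 10.87 = 5.67×10⁻⁸ × 6.17×10^11 / 10.87 = 3220 W/m².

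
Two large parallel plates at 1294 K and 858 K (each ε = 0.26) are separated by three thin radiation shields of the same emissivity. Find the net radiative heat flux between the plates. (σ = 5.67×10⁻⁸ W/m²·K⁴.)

Each of the 4 gaps contributes resistance (2/ε − 1) = 2/0.26 − 1 = 6.692; total = 26.77.
q = σ(T₁⁴ − T₂⁴) / 26.77 = 5.67×10⁻⁸ × 2.26×10^12 / 26.77 = 4790 W/m².

q ≈ 4790 W/m²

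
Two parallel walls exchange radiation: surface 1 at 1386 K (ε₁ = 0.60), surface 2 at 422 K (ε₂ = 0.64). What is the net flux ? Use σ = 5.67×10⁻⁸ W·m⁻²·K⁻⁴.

For two large parallel gray plates, q = σ(T₁⁴ − T₂⁴) / (1/ε₁ + 1/ε₂ − 1).
1/ε₁ + 1/ε₂ − 1 = 1/0.60 + 1/0.64 − 1 = 2.229.
T₁⁴ − T₂⁴ = 3.69×10^12 − 3.17×10^10 = 3.66×10^12 K⁴.
q = 5.67×10⁻⁸ × 3.66×10^12 / 2.229 = 93100 W/m².

q ≈ 93100 W/m²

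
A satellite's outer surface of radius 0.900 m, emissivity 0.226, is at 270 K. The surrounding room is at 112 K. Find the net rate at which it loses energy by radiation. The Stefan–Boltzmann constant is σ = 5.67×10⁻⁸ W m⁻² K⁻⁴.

Q ≈ 673 W

A = 4πr² = 4π × (0.900)² = 10.2 m².
Q = εσA(T⁴ − T_s⁴). T⁴ − T_s⁴ = (270)⁴ − (112)⁴ = 5.31×10^9 − 1.57×10^8 = 5.16×10^9 K⁴.
Q = 0.226 × 5.67×10⁻⁸ × 10.2 × 5.16×10^9 = 673 W.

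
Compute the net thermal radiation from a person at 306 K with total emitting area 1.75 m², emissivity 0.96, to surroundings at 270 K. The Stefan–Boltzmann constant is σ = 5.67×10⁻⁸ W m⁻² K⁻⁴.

Q ≈ 329 W

Q = εσA(T⁴ − T_s⁴). T⁴ − T_s⁴ = (306)⁴ − (270)⁴ = 8.77×10^9 − 5.31×10^9 = 3.45×10^9 K⁴.
Q = 0.96 × 5.67×10⁻⁸ × 1.75 × 3.45×10^9 = 329 W.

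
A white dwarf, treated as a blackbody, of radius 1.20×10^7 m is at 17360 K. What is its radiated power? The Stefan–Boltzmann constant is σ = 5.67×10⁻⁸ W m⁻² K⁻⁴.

P ≈ 9.32×10^24 W

A = 4πr² = 4π × (1.20×10^7)² = 1.81×10^15 m².
P = σAT⁴ = 5.67×10⁻⁸ × 1.81×10^15 × (17360)⁴ = 5.67×10⁻⁸ × 1.81×10^15 × 9.08×10^16.
P = 9.32×10^24 W.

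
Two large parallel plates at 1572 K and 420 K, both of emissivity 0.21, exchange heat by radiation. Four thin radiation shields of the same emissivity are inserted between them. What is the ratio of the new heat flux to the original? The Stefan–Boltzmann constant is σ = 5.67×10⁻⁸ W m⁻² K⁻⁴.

ratio ≈ 0.200

With N identical shields there are N+1 = 5 gaps in series, each with the same radiative resistance, so the flux falls to 1/(N+1) of its unshielded value.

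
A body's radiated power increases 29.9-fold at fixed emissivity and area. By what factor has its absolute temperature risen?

P ∝ T⁴ ⇒ T ∝ P^(1/4), so T scales by (29.9)^(1/4) = 2.34.

factor ≈ 2.34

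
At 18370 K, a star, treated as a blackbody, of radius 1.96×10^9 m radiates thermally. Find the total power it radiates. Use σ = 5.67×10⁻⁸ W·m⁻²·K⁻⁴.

P ≈ 3.12×10^29 W

A = 4πr² = 4π × (1.96×10^9)² = 4.83×10^19 m².
P = σAT⁴ = 5.67×10⁻⁸ × 4.83×10^19 × (18370)⁴ = 5.67×10⁻⁸ × 4.83×10^19 × 1.14×10^17.
P = 3.12×10^29 W.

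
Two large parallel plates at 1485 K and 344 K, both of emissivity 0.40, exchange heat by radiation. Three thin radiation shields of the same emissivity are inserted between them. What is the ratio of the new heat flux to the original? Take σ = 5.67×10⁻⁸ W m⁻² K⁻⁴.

With N identical shields there are N+1 = 4 gaps in series, each with the same radiative resistance, so the flux falls to 1/(N+1) of its unshielded value.

ratio ≈ 0.250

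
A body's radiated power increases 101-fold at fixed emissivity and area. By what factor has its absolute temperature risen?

P ∝ T⁴ ⇒ T ∝ P^(1/4), so T scales by (101)^(1/4) = 3.17.

factor ≈ 3.17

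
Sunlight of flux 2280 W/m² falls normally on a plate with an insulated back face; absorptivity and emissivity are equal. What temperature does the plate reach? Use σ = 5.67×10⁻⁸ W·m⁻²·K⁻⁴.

T ≈ 448 K

Absorbed flux αS = emitted flux εσT⁴ (one radiating face); with α = ε, T = (S/σ)^(1/4).
T = (2280 / 5.67×10⁻⁸)^(1/4) = (4.02×10^10)^(1/4).
T = 448 K.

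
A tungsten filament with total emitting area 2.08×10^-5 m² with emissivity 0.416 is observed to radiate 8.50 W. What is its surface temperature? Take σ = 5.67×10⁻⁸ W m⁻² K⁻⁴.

From P = εσAT⁴, T = (P / εσA)^(1/4) = (8.50 / (0.416 × 5.67×10⁻⁸ × 2.08×10^-5))^(1/4).
T = (1.73×10^13)^(1/4) = 2040 K.

T ≈ 2040 K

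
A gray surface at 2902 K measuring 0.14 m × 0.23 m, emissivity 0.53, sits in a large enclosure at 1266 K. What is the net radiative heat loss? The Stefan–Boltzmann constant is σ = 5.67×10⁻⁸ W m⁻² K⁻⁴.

A = 0.14 × 0.23 = 0.0322 m².
Q = εσA(T⁴ − T_s⁴). T⁴ − T_s⁴ = (2902)⁴ − (1266)⁴ = 7.09×10^13 − 2.57×10^12 = 6.84×10^13 K⁴.
Q = 0.53 × 5.67×10⁻⁸ × 0.0322 × 6.84×10^13 = 66100 W.

Q ≈ 66100 W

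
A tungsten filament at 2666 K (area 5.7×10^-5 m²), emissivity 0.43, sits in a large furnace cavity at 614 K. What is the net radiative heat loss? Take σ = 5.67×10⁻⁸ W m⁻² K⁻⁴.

Q = εσA(T⁴ − T_s⁴). T⁴ − T_s⁴ = (2666)⁴ − (614)⁴ = 5.05×10^13 − 1.42×10^11 = 5.04×10^13 K⁴.
Q = 0.43 × 5.67×10⁻⁸ × 5.70×10^-5 × 5.04×10^13 = 70.0 W.

Q ≈ 70.0 W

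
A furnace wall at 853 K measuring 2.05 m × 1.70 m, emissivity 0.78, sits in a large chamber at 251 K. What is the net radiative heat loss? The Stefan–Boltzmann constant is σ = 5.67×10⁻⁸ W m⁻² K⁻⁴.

A = 2.05 × 1.70 = 3.48 m².
Q = εσA(T⁴ − T_s⁴). T⁴ − T_s⁴ = (853)⁴ − (251)⁴ = 5.29×10^11 − 3.97×10^9 = 5.25×10^11 K⁴.
Q = 0.78 × 5.67×10⁻⁸ × 3.48 × 5.25×10^11 = 81000 W.

Q ≈ 81000 W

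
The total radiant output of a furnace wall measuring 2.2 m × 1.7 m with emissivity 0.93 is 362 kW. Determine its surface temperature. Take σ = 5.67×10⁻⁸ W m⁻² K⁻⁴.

A = 2.2 × 1.7 = 3.74 m².
From P = εσAT⁴, T = (P / εσA)^(1/4) = (3.62×10^5 / (0.93 × 5.67×10⁻⁸ × 3.74))^(1/4).
T = (1.84×10^12)^(1/4) = 1160 K.

T ≈ 1160 K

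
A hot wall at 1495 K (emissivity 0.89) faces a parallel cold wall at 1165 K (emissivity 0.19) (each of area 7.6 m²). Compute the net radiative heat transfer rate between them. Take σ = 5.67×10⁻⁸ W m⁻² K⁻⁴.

For two large parallel gray plates, q = σ(T₁⁴ − T₂⁴) / (1/ε₁ + 1/ε₂ − 1).
1/ε₁ + 1/ε₂ − 1 = 1/0.89 + 1/0.19 − 1 = 5.387.
T₁⁴ − T₂⁴ = 5.00×10^12 − 1.84×10^12 = 3.15×10^12 K⁴.
q = 5.67×10⁻⁸ × 3.15×10^12 / 5.387 = 33200 W/m².
Q = q·A = 33200 × 7.6 = 2.52×10^5 W.

Q ≈ 2.52×10^5 W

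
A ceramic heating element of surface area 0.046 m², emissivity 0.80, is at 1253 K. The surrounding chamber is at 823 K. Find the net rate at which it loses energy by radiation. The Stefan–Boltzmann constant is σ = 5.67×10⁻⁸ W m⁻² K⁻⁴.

Q ≈ 4190 W

Q = εσA(T⁴ − T_s⁴). T⁴ − T_s⁴ = (1253)⁴ − (823)⁴ = 2.46×10^12 − 4.59×10^11 = 2.01×10^12 K⁴.
Q = 0.80 × 5.67×10⁻⁸ × 0.0460 × 2.01×10^12 = 4190 W.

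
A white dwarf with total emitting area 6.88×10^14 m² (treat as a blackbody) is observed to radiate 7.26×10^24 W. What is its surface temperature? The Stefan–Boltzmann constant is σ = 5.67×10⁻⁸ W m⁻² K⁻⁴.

T ≈ 20800 K

From P = σAT⁴, T = (P / σA)^(1/4) = (7.26×10^24 / (5.67×10⁻⁸ × 6.88×10^14))^(1/4).
T = (1.86×10^17)^(1/4) = 20800 K.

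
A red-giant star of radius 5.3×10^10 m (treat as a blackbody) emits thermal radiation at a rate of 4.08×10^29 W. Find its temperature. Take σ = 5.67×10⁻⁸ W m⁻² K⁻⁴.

T ≈ 3780 K

A = 4πr² = 4π × (5.3×10^10)² = 3.53×10^22 m².
From P = σAT⁴, T = (P / σA)^(1/4) = (4.08×10^29 / (5.67×10⁻⁸ × 3.53×10^22))^(1/4).
T = (2.04×10^14)^(1/4) = 3780 K.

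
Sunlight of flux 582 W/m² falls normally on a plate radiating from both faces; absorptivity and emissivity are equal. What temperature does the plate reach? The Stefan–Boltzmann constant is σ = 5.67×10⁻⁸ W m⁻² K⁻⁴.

T ≈ 268 K

Absorbed flux αS = emitted flux 2εσT⁴ per unit area; with α = ε this gives T = (S/2σ)^(1/4).
T = (582 / (2 × 5.67×10⁻⁸))^(1/4) = (5.13×10^9)^(1/4).
T = 268 K.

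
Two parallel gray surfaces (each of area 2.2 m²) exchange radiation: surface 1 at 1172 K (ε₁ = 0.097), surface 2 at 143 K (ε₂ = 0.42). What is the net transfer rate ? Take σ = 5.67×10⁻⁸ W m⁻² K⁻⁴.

Q ≈ 20100 W

For two large parallel gray plates, q = σ(T₁⁴ − T₂⁴) / (1/ε₁ + 1/ε₂ − 1).
1/ε₁ + 1/ε₂ − 1 = 1/0.097 + 1/0.42 − 1 = 11.69.
T₁⁴ − T₂⁴ = 1.89×10^12 − 4.18×10^8 = 1.89×10^12 K⁴.
q = 5.67×10⁻⁸ × 1.89×10^12 / 11.69 = 9150 W/m².
Q = q·A = 9150 × 2.2 = 20100 W.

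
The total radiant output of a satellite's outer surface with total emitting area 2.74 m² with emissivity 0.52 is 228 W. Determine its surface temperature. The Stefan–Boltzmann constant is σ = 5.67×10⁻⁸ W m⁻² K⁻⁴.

T ≈ 230 K

From P = εσAT⁴, T = (P / εσA)^(1/4) = (228 / (0.52 × 5.67×10⁻⁸ × 2.74))^(1/4).
T = (2.82×10^9)^(1/4) = 230 K.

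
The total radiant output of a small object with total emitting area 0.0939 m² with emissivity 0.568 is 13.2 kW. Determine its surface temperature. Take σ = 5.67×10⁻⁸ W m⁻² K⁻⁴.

From P = εσAT⁴, T = (P / εσA)^(1/4) = (13200 / (0.568 × 5.67×10⁻⁸ × 0.0939))^(1/4).
T = (4.36×10^12)^(1/4) = 1450 K.

T ≈ 1450 K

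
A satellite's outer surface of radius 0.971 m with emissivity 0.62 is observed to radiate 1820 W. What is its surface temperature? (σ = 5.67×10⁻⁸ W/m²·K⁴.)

A = 4πr² = 4π × (0.971)² = 11.8 m².
From P = εσAT⁴, T = (P / εσA)^(1/4) = (1820 / (0.62 × 5.67×10⁻⁸ × 11.8))^(1/4).
T = (4.37×10^9)^(1/4) = 257 K.

T ≈ 257 K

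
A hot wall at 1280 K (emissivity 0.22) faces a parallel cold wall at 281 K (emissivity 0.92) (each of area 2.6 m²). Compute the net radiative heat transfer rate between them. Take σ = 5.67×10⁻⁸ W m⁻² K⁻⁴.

For two large parallel gray plates, q = σ(T₁⁴ − T₂⁴) / (1/ε₁ + 1/ε₂ − 1).
1/ε₁ + 1/ε₂ − 1 = 1/0.22 + 1/0.92 − 1 = 4.632.
T₁⁴ − T₂⁴ = 2.68×10^12 − 6.23×10^9 = 2.68×10^12 K⁴.
q = 5.67×10⁻⁸ × 2.68×10^12 / 4.632 = 32800 W/m².
Q = q·A = 32800 × 2.6 = 85200 W.

Q ≈ 85200 W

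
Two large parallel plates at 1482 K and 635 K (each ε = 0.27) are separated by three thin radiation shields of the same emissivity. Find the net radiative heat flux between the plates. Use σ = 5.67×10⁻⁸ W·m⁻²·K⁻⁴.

q ≈ 10300 W/m²

Each of the 4 gaps contributes resistance (2/ε − 1) = 2/0.27 − 1 = 6.407; total = 25.63.
q = σ(T₁⁴ − T₂⁴) / 25.63 = 5.67×10⁻⁸ × 4.66×10^12 / 25.63 = 10300 W/m².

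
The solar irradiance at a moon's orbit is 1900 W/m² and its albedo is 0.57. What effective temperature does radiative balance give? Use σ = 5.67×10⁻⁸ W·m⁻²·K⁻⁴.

T ≈ 245 K

Power absorbed = (1−a)S·πR²; power emitted = 4πR²σT⁴. Equating and cancelling πR²:
T = ((1−a)S / 4σ)^(1/4) = (817 / (4 × 5.67×10⁻⁸))^(1/4) = (3.60×10^9)^(1/4).
T = 245 K.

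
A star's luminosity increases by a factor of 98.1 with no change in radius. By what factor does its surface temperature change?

factor ≈ 3.15

P ∝ T⁴ ⇒ T ∝ P^(1/4), so T scales by (98.1)^(1/4) = 3.15.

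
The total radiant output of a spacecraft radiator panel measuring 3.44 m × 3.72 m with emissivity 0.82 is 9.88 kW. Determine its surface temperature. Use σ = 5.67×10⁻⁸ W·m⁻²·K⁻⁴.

A = 3.44 × 3.72 = 12.8 m².
From P = εσAT⁴, T = (P / εσA)^(1/4) = (9880 / (0.82 × 5.67×10⁻⁸ × 12.8))^(1/4).
T = (1.66×10^10)^(1/4) = 359 K.

T ≈ 359 K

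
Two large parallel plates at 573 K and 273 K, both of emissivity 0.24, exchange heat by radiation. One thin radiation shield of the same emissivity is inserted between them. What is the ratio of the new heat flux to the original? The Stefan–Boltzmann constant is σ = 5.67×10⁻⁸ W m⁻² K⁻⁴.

ratio ≈ 0.500

With N identical shields there are N+1 = 2 gaps in series, each with the same radiative resistance, so the flux falls to 1/(N+1) of its unshielded value.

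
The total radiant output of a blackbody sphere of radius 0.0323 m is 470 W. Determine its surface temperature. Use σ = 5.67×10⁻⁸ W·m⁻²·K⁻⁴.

A = 4πr² = 4π × (0.0323)² = 0.0131 m².
From P = σAT⁴, T = (P / σA)^(1/4) = (470 / (5.67×10⁻⁸ × 0.0131))^(1/4).
T = (6.32×10^11)^(1/4) = 892 K.

T ≈ 892 K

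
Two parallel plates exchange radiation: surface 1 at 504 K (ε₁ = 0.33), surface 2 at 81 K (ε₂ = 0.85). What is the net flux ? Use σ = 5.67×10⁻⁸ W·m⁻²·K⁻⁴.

q ≈ 1140 W/m²

For two large parallel gray plates, q = σ(T₁⁴ − T₂⁴) / (1/ε₁ + 1/ε₂ − 1).
1/ε₁ + 1/ε₂ − 1 = 1/0.33 + 1/0.85 − 1 = 3.207.
T₁⁴ − T₂⁴ = 6.45×10^10 − 4.30×10^7 = 6.45×10^10 K⁴.
q = 5.67×10⁻⁸ × 6.45×10^10 / 3.207 = 1140 W/m².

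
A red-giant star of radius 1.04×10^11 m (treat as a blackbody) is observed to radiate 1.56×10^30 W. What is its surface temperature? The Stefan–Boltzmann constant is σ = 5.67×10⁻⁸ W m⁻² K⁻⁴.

A = 4πr² = 4π × (1.04×10^11)² = 1.36×10^23 m².
From P = σAT⁴, T = (P / σA)^(1/4) = (1.56×10^30 / (5.67×10⁻⁸ × 1.36×10^23))^(1/4).
T = (2.02×10^14)^(1/4) = 3770 K.

T ≈ 3770 K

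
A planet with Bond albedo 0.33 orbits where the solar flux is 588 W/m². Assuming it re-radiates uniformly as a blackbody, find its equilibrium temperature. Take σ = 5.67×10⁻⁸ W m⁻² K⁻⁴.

Power absorbed = (1−a)S·πR²; power emitted = 4πR²σT⁴. Equating and cancelling πR²:
T = ((1−a)S / 4σ)^(1/4) = (394 / (4 × 5.67×10⁻⁸))^(1/4) = (1.74×10^9)^(1/4).
T = 204 K.

T ≈ 204 K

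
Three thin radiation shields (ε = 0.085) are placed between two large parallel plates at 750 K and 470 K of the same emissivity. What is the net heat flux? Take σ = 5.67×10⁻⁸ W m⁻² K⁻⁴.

Each of the 4 gaps contributes resistance (2/ε − 1) = 2/0.085 − 1 = 22.53; total = 90.12.
q = σ(T₁⁴ − T₂⁴) / 90.12 = 5.67×10⁻⁸ × 2.68×10^11 / 90.12 = 168 W/m².

q ≈ 168 W/m²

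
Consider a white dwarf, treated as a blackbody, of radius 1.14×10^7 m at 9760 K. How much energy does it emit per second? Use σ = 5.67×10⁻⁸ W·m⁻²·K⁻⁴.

A = 4πr² = 4π × (1.14×10^7)² = 1.63×10^15 m².
P = σAT⁴ = 5.67×10⁻⁸ × 1.63×10^15 × (9760)⁴ = 5.67×10⁻⁸ × 1.63×10^15 × 9.07×10^15.
P = 8.40×10^23 W.

P ≈ 8.40×10^23 W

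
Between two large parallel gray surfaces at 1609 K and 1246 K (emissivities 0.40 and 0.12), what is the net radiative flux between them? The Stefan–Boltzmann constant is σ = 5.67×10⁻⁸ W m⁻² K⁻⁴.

q ≈ 24700 W/m²

For two large parallel gray plates, q = σ(T₁⁴ − T₂⁴) / (1/ε₁ + 1/ε₂ − 1).
1/ε₁ + 1/ε₂ − 1 = 1/0.40 + 1/0.12 − 1 = 9.833.
T₁⁴ − T₂⁴ = 6.70×10^12 − 2.41×10^12 = 4.29×10^12 K⁴.
q = 5.67×10⁻⁸ × 4.29×10^12 / 9.833 = 24700 W/m².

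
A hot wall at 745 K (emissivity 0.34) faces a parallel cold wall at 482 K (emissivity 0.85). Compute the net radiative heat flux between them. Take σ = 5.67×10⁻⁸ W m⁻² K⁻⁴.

q ≈ 4620 W/m²

For two large parallel gray plates, q = σ(T₁⁴ − T₂⁴) / (1/ε₁ + 1/ε₂ − 1).
1/ε₁ + 1/ε₂ − 1 = 1/0.34 + 1/0.85 − 1 = 3.118.
T₁⁴ − T₂⁴ = 3.08×10^11 − 5.40×10^10 = 2.54×10^11 K⁴.
q = 5.67×10⁻⁸ × 2.54×10^11 / 3.118 = 4620 W/m².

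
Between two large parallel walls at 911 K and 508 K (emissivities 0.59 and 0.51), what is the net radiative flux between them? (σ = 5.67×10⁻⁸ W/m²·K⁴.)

q ≈ 13300 W/m²

For two large parallel gray plates, q = σ(T₁⁴ − T₂⁴) / (1/ε₁ + 1/ε₂ − 1).
1/ε₁ + 1/ε₂ − 1 = 1/0.59 + 1/0.51 − 1 = 2.656.
T₁⁴ − T₂⁴ = 6.89×10^11 − 6.66×10^10 = 6.22×10^11 K⁴.
q = 5.67×10⁻⁸ × 6.22×10^11 / 2.656 = 13300 W/m².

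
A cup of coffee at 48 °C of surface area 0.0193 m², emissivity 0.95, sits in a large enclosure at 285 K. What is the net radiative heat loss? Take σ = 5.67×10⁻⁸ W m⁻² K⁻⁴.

Q ≈ 4.18 W

Convert: 48 °C = 321 K.
Q = εσA(T⁴ − T_s⁴). T⁴ − T_s⁴ = (321)⁴ − (285)⁴ = 1.06×10^10 − 6.60×10^9 = 4.02×10^9 K⁴.
Q = 0.95 × 5.67×10⁻⁸ × 0.0193 × 4.02×10^9 = 4.18 W.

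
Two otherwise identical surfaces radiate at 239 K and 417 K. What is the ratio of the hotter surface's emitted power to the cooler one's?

P ∝ T⁴, so the ratio is (417/239)⁴ = (1.745)⁴ = 9.27.

ratio ≈ 9.27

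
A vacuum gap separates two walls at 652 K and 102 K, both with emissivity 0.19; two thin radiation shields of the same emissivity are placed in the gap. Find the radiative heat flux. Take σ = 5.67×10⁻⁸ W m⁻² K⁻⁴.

q ≈ 358 W/m²

Each of the 3 gaps contributes resistance (2/ε − 1) = 2/0.19 − 1 = 9.526; total = 28.58.
q = σ(T₁⁴ − T₂⁴) / 28.58 = 5.67×10⁻⁸ × 1.81×10^11 / 28.58 = 358 W/m².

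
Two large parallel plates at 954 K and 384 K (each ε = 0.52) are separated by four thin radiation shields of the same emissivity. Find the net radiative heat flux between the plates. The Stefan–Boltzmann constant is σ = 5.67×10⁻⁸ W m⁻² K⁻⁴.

q ≈ 3210 W/m²

Each of the 5 gaps contributes resistance (2/ε − 1) = 2/0.52 − 1 = 2.846; total = 14.23.
q = σ(T₁⁴ − T₂⁴) / 14.23 = 5.67×10⁻⁸ × 8.07×10^11 / 14.23 = 3210 W/m².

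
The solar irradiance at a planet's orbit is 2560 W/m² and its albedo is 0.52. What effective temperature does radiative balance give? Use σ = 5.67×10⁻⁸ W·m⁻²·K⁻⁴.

Power absorbed = (1−a)S·πR²; power emitted = 4πR²σT⁴. Equating and cancelling πR²:
T = ((1−a)S / 4σ)^(1/4) = (1230 / (4 × 5.67×10⁻⁸))^(1/4) = (5.42×10^9)^(1/4).
T = 271 K.

T ≈ 271 K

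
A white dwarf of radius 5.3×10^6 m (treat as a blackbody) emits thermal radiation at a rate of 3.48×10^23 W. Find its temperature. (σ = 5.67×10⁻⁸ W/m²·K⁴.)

A = 4πr² = 4π × (5.3×10^6)² = 3.53×10^14 m².
From P = σAT⁴, T = (P / σA)^(1/4) = (3.48×10^23 / (5.67×10⁻⁸ × 3.53×10^14))^(1/4).
T = (1.74×10^16)^(1/4) = 11500 K.

T ≈ 11500 K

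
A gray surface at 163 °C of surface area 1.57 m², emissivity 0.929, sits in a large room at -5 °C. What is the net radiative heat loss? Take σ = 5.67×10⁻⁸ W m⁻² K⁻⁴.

Q ≈ 2560 W

Convert: 163 °C = 436 K; -5 °C = 268 K.
Q = εσA(T⁴ − T_s⁴). T⁴ − T_s⁴ = (436)⁴ − (268)⁴ = 3.61×10^10 − 5.16×10^9 = 3.10×10^10 K⁴.
Q = 0.929 × 5.67×10⁻⁸ × 1.57 × 3.10×10^10 = 2560 W.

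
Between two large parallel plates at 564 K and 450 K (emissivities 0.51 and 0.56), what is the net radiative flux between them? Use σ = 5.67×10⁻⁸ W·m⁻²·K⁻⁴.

For two large parallel gray plates, q = σ(T₁⁴ − T₂⁴) / (1/ε₁ + 1/ε₂ − 1).
1/ε₁ + 1/ε₂ − 1 = 1/0.51 + 1/0.56 − 1 = 2.746.
T₁⁴ − T₂⁴ = 1.01×10^11 − 4.10×10^10 = 6.02×10^10 K⁴.
q = 5.67×10⁻⁸ × 6.02×10^10 / 2.746 = 1240 W/m².

q ≈ 1240 W/m²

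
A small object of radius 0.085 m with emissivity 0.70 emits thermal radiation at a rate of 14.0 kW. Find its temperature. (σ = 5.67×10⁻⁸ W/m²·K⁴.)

A = 4πr² = 4π × (0.085)² = 0.0908 m².
From P = εσAT⁴, T = (P / εσA)^(1/4) = (14000 / (0.70 × 5.67×10⁻⁸ × 0.0908))^(1/4).
T = (3.89×10^12)^(1/4) = 1400 K.

T ≈ 1400 K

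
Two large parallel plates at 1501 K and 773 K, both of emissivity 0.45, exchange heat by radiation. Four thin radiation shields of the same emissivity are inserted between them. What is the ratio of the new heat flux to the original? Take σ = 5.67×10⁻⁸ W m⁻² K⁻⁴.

With N identical shields there are N+1 = 5 gaps in series, each with the same radiative resistance, so the flux falls to 1/(N+1) of its unshielded value.

ratio ≈ 0.200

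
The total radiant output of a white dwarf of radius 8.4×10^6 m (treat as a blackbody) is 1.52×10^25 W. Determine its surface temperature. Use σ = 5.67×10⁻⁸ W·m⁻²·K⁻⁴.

A = 4πr² = 4π × (8.4×10^6)² = 8.87×10^14 m².
From P = σAT⁴, T = (P / σA)^(1/4) = (1.52×10^25 / (5.67×10⁻⁸ × 8.87×10^14))^(1/4).
T = (3.02×10^17)^(1/4) = 23400 K.

T ≈ 23400 K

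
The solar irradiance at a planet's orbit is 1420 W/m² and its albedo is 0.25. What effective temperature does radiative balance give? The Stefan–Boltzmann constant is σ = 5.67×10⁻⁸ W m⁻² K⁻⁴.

T ≈ 262 K

Power absorbed = (1−a)S·πR²; power emitted = 4πR²σT⁴. Equating and cancelling πR²:
T = ((1−a)S / 4σ)^(1/4) = (1060 / (4 × 5.67×10⁻⁸))^(1/4) = (4.70×10^9)^(1/4).
T = 262 K.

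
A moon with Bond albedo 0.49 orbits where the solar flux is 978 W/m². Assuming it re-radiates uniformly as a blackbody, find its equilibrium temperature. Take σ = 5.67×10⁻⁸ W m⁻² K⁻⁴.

Power absorbed = (1−a)S·πR²; power emitted = 4πR²σT⁴. Equating and cancelling πR²:
T = ((1−a)S / 4σ)^(1/4) = (499 / (4 × 5.67×10⁻⁸))^(1/4) = (2.20×10^9)^(1/4).
T = 217 K.

T ≈ 217 K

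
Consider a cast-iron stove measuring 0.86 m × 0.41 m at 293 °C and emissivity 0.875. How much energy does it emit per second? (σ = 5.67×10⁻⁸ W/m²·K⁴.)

P ≈ 1800 W

A = 0.86 × 0.41 = 0.353 m².
293 °C = 566 K.
Stefan–Boltzmann: P = εσAT⁴ = 0.875 × 5.67×10⁻⁸ × 0.353 × (566)⁴ = 0.875 × 5.67×10⁻⁸ × 0.353 × 1.03×10^11.
P = 1800 W.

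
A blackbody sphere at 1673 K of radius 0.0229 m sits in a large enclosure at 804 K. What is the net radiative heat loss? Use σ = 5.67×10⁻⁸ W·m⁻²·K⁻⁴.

A = 4πr² = 4π × (0.0229)² = 6.59×10^-3 m².
Q = σA(T⁴ − T_s⁴). T⁴ − T_s⁴ = (1673)⁴ − (804)⁴ = 7.83×10^12 − 4.18×10^11 = 7.42×10^12 K⁴.
Q = 5.67×10⁻⁸ × 6.59×10^-3 × 7.42×10^12 = 2770 W.

Q ≈ 2770 W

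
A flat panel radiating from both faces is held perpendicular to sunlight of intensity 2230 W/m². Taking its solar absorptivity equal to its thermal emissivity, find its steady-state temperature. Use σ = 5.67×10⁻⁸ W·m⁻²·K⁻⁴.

T ≈ 374 K

Absorbed flux αS = emitted flux 2εσT⁴ per unit area; with α = ε this gives T = (S/2σ)^(1/4).
T = (2230 / (2 × 5.67×10⁻⁸))^(1/4) = (1.97×10^10)^(1/4).
T = 374 K.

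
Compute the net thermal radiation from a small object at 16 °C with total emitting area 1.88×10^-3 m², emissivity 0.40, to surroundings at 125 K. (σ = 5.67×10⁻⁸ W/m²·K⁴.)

Convert: 16 °C = 289 K.
Q = εσA(T⁴ − T_s⁴). T⁴ − T_s⁴ = (289)⁴ − (125)⁴ = 6.98×10^9 − 2.44×10^8 = 6.73×10^9 K⁴.
Q = 0.40 × 5.67×10⁻⁸ × 1.88×10^-3 × 6.73×10^9 = 0.287 W.

Q ≈ 0.287 W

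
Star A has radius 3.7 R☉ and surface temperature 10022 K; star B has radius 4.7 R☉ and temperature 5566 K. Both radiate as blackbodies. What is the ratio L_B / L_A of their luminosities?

L = 4πR²σT⁴ ∝ R²T⁴, so L_B/L_A = (4.7/3.7)² × (5566/10022)⁴ = 1.61 × 0.0951 = 0.154.

L_B/L_A ≈ 0.154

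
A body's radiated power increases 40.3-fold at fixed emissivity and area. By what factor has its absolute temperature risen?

P ∝ T⁴ ⇒ T ∝ P^(1/4), so T scales by (40.3)^(1/4) = 2.52.

factor ≈ 2.52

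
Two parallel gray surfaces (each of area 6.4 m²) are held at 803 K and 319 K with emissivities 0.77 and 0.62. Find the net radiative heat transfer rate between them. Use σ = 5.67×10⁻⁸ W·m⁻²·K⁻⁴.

Q ≈ 77000 W

For two large parallel gray plates, q = σ(T₁⁴ − T₂⁴) / (1/ε₁ + 1/ε₂ − 1).
1/ε₁ + 1/ε₂ − 1 = 1/0.77 + 1/0.62 − 1 = 1.912.
T₁⁴ − T₂⁴ = 4.16×10^11 − 1.04×10^10 = 4.05×10^11 K⁴.
q = 5.67×10⁻⁸ × 4.05×10^11 / 1.912 = 12000 W/m².
Q = q·A = 12000 × 6.4 = 77000 W.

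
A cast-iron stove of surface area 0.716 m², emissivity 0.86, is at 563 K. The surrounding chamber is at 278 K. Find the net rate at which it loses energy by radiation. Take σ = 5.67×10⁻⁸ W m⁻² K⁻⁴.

Q ≈ 3300 W

Q = εσA(T⁴ − T_s⁴). T⁴ − T_s⁴ = (563)⁴ − (278)⁴ = 1.00×10^11 − 5.97×10^9 = 9.45×10^10 K⁴.
Q = 0.86 × 5.67×10⁻⁸ × 0.716 × 9.45×10^10 = 3300 W.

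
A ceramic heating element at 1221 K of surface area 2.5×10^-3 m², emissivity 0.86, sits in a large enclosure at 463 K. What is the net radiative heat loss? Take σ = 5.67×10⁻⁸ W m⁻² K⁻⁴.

Q ≈ 265 W

Q = εσA(T⁴ − T_s⁴). T⁴ − T_s⁴ = (1221)⁴ − (463)⁴ = 2.22×10^12 − 4.60×10^10 = 2.18×10^12 K⁴.
Q = 0.86 × 5.67×10⁻⁸ × 2.50×10^-3 × 2.18×10^12 = 265 W.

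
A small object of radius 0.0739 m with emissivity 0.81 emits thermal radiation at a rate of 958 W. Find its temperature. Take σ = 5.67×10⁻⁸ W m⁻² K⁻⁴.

A = 4πr² = 4π × (0.0739)² = 0.0686 m².
From P = εσAT⁴, T = (P / εσA)^(1/4) = (958 / (0.81 × 5.67×10⁻⁸ × 0.0686))^(1/4).
T = (3.04×10^11)^(1/4) = 743 K.

T ≈ 743 K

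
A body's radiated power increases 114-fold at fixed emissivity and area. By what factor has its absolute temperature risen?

P ∝ T⁴ ⇒ T ∝ P^(1/4), so T scales by (114)^(1/4) = 3.27.

factor ≈ 3.27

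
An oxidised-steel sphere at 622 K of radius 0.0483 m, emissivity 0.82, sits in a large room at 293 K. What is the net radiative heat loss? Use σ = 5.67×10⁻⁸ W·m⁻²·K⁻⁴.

Q ≈ 194 W

A = 4πr² = 4π × (0.0483)² = 0.0293 m².
Q = εσA(T⁴ − T_s⁴). T⁴ − T_s⁴ = (622)⁴ − (293)⁴ = 1.50×10^11 − 7.37×10^9 = 1.42×10^11 K⁴.
Q = 0.82 × 5.67×10⁻⁸ × 0.0293 × 1.42×10^11 = 194 W.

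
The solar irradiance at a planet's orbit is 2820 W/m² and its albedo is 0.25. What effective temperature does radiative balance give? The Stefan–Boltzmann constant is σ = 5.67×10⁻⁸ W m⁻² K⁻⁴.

Power absorbed = (1−a)S·πR²; power emitted = 4πR²σT⁴. Equating and cancelling πR²:
T = ((1−a)S / 4σ)^(1/4) = (2120 / (4 × 5.67×10⁻⁸))^(1/4) = (9.33×10^9)^(1/4).
T = 311 K.

T ≈ 311 K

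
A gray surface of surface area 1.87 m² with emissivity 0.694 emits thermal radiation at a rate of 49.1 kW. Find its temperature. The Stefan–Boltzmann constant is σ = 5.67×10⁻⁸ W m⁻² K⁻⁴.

From P = εσAT⁴, T = (P / εσA)^(1/4) = (49100 / (0.694 × 5.67×10⁻⁸ × 1.87))^(1/4).
T = (6.67×10^11)^(1/4) = 904 K.

T ≈ 904 K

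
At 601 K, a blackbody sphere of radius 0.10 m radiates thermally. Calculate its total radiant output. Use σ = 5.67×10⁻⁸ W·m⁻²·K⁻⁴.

A = 4πr² = 4π × (0.10)² = 0.126 m².
P = σAT⁴ = 5.67×10⁻⁸ × 0.126 × (601)⁴ = 5.67×10⁻⁸ × 0.126 × 1.30×10^11.
P = 930 W.

P ≈ 930 W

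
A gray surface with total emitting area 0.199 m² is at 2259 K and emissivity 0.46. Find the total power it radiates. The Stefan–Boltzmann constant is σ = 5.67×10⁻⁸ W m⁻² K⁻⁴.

P ≈ 1.35×10^5 W

P = εσAT⁴ = 0.46 × 5.67×10⁻⁸ × 0.199 × (2259)⁴ = 0.46 × 5.67×10⁻⁸ × 0.199 × 2.60×10^13.
P = 1.35×10^5 W.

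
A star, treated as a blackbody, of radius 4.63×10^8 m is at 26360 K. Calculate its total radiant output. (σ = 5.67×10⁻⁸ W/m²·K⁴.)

A = 4πr² = 4π × (4.63×10^8)² = 2.69×10^18 m².
P = σAT⁴ = 5.67×10⁻⁸ × 2.69×10^18 × (26360)⁴ = 5.67×10⁻⁸ × 2.69×10^18 × 4.83×10^17.
P = 7.37×10^28 W.

P ≈ 7.37×10^28 W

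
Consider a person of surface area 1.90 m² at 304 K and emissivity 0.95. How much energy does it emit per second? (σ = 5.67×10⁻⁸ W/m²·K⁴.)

P ≈ 874 W

P = εσAT⁴ = 0.95 × 5.67×10⁻⁸ × 1.90 × (304)⁴ = 0.95 × 5.67×10⁻⁸ × 1.90 × 8.54×10^9.
P = 874 W.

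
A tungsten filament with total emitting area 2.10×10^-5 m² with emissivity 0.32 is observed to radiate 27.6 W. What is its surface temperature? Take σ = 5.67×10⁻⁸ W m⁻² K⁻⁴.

T ≈ 2920 K

From P = εσAT⁴, T = (P / εσA)^(1/4) = (27.6 / (0.32 × 5.67×10⁻⁸ × 2.10×10^-5))^(1/4).
T = (7.24×10^13)^(1/4) = 2920 K.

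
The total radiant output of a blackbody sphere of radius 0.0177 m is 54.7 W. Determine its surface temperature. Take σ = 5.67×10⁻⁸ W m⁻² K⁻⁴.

A = 4πr² = 4π × (0.0177)² = 3.94×10^-3 m².
From P = σAT⁴, T = (P / σA)^(1/4) = (54.7 / (5.67×10⁻⁸ × 3.94×10^-3))^(1/4).
T = (2.45×10^11)^(1/4) = 704 K.

T ≈ 704 K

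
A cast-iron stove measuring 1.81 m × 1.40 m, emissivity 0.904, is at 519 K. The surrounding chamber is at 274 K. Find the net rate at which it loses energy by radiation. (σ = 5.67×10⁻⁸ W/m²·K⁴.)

A = 1.81 × 1.40 = 2.53 m².
Q = εσA(T⁴ − T_s⁴). T⁴ − T_s⁴ = (519)⁴ − (274)⁴ = 7.26×10^10 − 5.64×10^9 = 6.69×10^10 K⁴.
Q = 0.904 × 5.67×10⁻⁸ × 2.53 × 6.69×10^10 = 8690 W.

Q ≈ 8690 W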